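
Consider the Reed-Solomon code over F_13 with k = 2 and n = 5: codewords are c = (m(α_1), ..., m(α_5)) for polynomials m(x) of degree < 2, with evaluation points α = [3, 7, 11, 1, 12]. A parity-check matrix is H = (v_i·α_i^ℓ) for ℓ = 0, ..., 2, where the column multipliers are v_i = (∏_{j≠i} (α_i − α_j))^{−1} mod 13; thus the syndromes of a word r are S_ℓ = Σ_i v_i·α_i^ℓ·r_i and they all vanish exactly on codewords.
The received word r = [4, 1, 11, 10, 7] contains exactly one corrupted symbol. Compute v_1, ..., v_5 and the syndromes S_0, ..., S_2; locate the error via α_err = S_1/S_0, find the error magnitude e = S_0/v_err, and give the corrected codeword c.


S = (9, 9, 9), error at position 4, error magnitude e = 11, c = [4, 1, 11, 12, 7].

Step 1: column multipliers v_i = (∏_{j≠i}(α_i − α_j))^{−1} mod 13.
  i = 1 (α = 3): (3−7)(3−11)(3−1)(3−12) = (−4)·(−8)·2·(−9) = −576 ≡ 9, so v_1 = 9^{−1} = 3 (mod 13).
  i = 2 (α = 7): (7−3)(7−11)(7−1)(7−12) = 4·(−4)·6·(−5) = 480 ≡ 12, so v_2 = 12^{−1} = 12 (mod 13).
  i = 3 (α = 11): (11−3)(11−7)(11−1)(11−12) = 8·4·10·(−1) = −320 ≡ 5, so v_3 = 5^{−1} = 8 (mod 13).
  i = 4 (α = 1): (1−3)(1−7)(1−11)(1−12) = (−2)·(−6)·(−10)·(−11) = 1320 ≡ 7, so v_4 = 7^{−1} = 2 (mod 13).
  i = 5 (α = 12): (12−3)(12−7)(12−11)(12−1) = 9·5·1·11 = 495 ≡ 1, so v_5 = 1^{−1} = 1 (mod 13).
  v = [3, 12, 8, 2, 1].
Step 2: syndromes of r = [4, 1, 11, 10, 7] (all sums mod 13).
  S_0 = Σ v_i r_i = 3·4 + 12·1 + 8·11 + 2·10 + 1·7 = 139 ≡ 9.
  S_1 = Σ v_i α_i r_i = 3·3·4 + 12·7·1 + 8·11·11 + 2·1·10 + 1·12·7 = 1192 ≡ 9.
  α_i^2 mod 13 = [9, 10, 4, 1, 1].
  S_2 = Σ v_i α_i^2 r_i = 3·9·4 + 12·10·1 + 8·4·11 + 2·1·10 + 1·1·7 = 607 ≡ 9.
  S = (9, 9, 9) ≠ 0, so r is not a codeword (an error is present).
Step 3: locate the error. For a single error e at position i, S_ℓ = v_i·e·α_i^ℓ, so α_err = S_1/S_0.
  S_0^{−1} = 9^{−1} = 3 (mod 13), so α_err = 9·3 = 27 ≡ 1 = α_4. Error position i = 4.
  Consistency check: S_2/S_1 = 9·3 = 27 ≡ 1 = α_err ✓ (single-error assumption holds).
Step 4: error magnitude e = S_0/v_4 = S_0·∏_{j≠4}(α_4 − α_j) = 9·7 = 63 ≡ 11 (mod 13).
Step 5: correct position 4: c_4 = r_4 − e = 10 − 11 ≡ 12 (mod 13). Hence c = [4, 1, 11, 12, 7].
  Check: interpolating c through the α_i gives m(x) = 3 + 9·x (degree < 2) with m(α_i) = c_i for every i, so c is indeed a codeword.


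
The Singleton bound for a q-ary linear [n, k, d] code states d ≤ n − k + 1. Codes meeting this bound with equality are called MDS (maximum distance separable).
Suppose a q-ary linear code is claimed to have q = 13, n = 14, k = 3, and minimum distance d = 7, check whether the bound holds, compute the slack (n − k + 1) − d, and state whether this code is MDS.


Singleton RHS = n − k + 1 = 12, slack = 5, bound satisfied, not MDS.

Singleton bound: d ≤ n − k + 1.
Here n = 14, k = 3, so n − k + 1 = 12.
Given d = 7, check d ≤ 12: YES.
Slack = (n − k + 1) − d = 5.
The code is NOT MDS (slack = 5 > 0).
Description: the claimed parameters are [14, 3, 7]_13; such a code would be non-MDS.


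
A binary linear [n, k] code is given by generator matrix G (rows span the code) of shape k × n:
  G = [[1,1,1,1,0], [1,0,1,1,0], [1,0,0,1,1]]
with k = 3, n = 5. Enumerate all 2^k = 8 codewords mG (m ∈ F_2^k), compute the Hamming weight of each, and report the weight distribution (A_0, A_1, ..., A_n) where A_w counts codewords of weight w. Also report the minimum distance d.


Weight distribution: A_0 = 1, A_1 = 1, A_2 = 1, A_3 = 3, A_4 = 2. Minimum distance d = 1.

Enumerate all 2^3 = 8 messages m ∈ F_2^3.
For each, compute codeword c = mG in F_2^5, then tally its weight.
  m = 000 → c = 00000, weight = 0.
  m = 100 → c = 11110, weight = 4.
  m = 010 → c = 10110, weight = 3.
  m = 110 → c = 01000, weight = 1.
  m = 001 → c = 10011, weight = 3.
  m = 101 → c = 01101, weight = 3.
  m = 011 → c = 00101, weight = 2.
  m = 111 → c = 11011, weight = 4.
Tally weights:
  weight 0: 1 codewords.
  weight 1: 1 codewords.
  weight 2: 1 codewords.
  weight 3: 3 codewords.
  weight 4: 2 codewords.
Minimum distance d = smallest w > 0 with A_w > 0 = 1.
Sanity: Σ A_w = 8 = 2^3 = 8 ✓.


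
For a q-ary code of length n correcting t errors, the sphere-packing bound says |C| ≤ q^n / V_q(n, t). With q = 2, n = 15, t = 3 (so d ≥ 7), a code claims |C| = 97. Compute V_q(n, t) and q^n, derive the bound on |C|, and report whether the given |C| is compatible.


V_q(n, t) = 576, q^n = 32768, Hamming bound = 56, |C| = 97 > bound (violated).

Step 1: Compute V_q(n, t) = Σ_{j=0}^3 C(n, j) (q−1)^j.
  j = 0: C(15,0)·(1)^0 = 1·1 = 1.
  j = 1: C(15,1)·(1)^1 = 15·1 = 15.
  j = 2: C(15,2)·(1)^2 = 105·1 = 105.
  j = 3: C(15,3)·(1)^3 = 455·1 = 455.
  V_q(n, t) = 1 + 15 + 105 + 455 = 576.
Step 2: q^n = 2^15 = 32768.
Step 3: Hamming bound ⌊q^n / V_q(n,t)⌋ = ⌊32768/576⌋ = 56.
Step 4: Compare |C| = 97 to 56: violated.
The claimed |C| lies above the Hamming bound, so no 2-ary code of length 15 with d ≥ 7 can have 97 codewords.


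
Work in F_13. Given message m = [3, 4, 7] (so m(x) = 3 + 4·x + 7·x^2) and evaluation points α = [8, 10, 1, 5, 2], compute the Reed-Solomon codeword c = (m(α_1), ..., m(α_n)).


c = [2, 2, 1, 3, 0]

Message polynomial: m(x) = 3 + 4·x + 7·x^2 (mod 13).
For each evaluation point α_i, compute m(α_i) mod 13:
  α_1 = 8: Horner steps 7 → 8 → 2, so m(8) = 2.
  α_2 = 10: Horner steps 7 → 9 → 2, so m(10) = 2.
  α_3 = 1: Horner steps 7 → 11 → 1, so m(1) = 1.
  α_4 = 5: Horner steps 7 → 0 → 3, so m(5) = 3.
  α_5 = 2: Horner steps 7 → 5 → 0, so m(2) = 0.
Codeword c = [2, 2, 1, 3, 0] ∈ F_13^5.


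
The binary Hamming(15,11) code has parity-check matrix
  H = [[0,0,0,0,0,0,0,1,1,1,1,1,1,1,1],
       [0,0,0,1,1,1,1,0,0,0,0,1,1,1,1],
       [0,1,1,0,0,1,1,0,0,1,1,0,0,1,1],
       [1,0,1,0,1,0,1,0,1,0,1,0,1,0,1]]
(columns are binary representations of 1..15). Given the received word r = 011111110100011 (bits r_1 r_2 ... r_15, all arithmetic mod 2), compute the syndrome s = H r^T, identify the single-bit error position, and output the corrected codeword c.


s = (0, 0, 1, 0)^T, error position = 2, corrected codeword c = 001111110100011

Compute s = H r^T mod 2 one row at a time:
  s_1 = 1 + 0 + 1 + 0 + 0 + 0 + 1 + 1 = 4 ≡ 0 (mod 2).
  s_2 = 1 + 1 + 1 + 1 + 0 + 0 + 1 + 1 = 6 ≡ 0 (mod 2).
  s_3 = 1 + 1 + 1 + 1 + 1 + 0 + 1 + 1 = 7 ≡ 1 (mod 2).
  s_4 = 0 + 1 + 1 + 1 + 0 + 0 + 0 + 1 = 4 ≡ 0 (mod 2).
s = (0, 0, 1, 0)^T — this equals column 2 of H (binary 0010), so error is at position 2.
Correct: flip bit 2 of r = 011111110100011 to get c = 001111110100011.


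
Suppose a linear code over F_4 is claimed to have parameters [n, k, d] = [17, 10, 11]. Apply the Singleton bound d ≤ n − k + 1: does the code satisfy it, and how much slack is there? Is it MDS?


Singleton RHS = n − k + 1 = 8, slack = -3, bound violated (no such code; not MDS).

Singleton bound: d ≤ n − k + 1.
Here n = 17, k = 10, so n − k + 1 = 8.
Given d = 11, check d ≤ 8: NO.
Slack = (n − k + 1) − d = -3.
The slack is negative: d = 11 exceeds n − k + 1 = 8 by 3, so the Singleton bound is violated and no linear [17, 10, 11]_4 code can exist. In particular it is not MDS (MDS requires d = n − k + 1 exactly).
Description: the claimed parameters are [17, 10, 11]_4; such a code would be impossible (violates the Singleton bound).


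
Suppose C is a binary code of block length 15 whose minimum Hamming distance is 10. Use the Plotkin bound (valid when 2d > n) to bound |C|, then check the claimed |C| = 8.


Plotkin bound M ≤ 4; given |C| = 8 > bound (violated).

Check applicability: 2d = 20, n = 15.
2d − n = 5 > 0, so Plotkin applies.
Compute d/(2d−n) = 10/5 ≈ 2.0000.
⌊d/(2d−n)⌋ = 2.
Plotkin bound: M ≤ 2·2 = 4.
Given |C| = 8, check: VIOLATED.
This |C| is above the Plotkin bound, so no binary code with n = 15, d = 10 and 8 codewords exists.


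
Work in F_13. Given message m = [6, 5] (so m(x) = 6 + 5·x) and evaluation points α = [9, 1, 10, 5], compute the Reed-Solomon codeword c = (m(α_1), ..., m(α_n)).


c = [12, 11, 4, 5]

Message polynomial: m(x) = 6 + 5·x (mod 13).
For each evaluation point α_i, compute m(α_i) mod 13:
  α_1 = 9: Horner steps 5 → 12, so m(9) = 12.
  α_2 = 1: Horner steps 5 → 11, so m(1) = 11.
  α_3 = 10: Horner steps 5 → 4, so m(10) = 4.
  α_4 = 5: Horner steps 5 → 5, so m(5) = 5.
Codeword c = [12, 11, 4, 5] ∈ F_13^4.


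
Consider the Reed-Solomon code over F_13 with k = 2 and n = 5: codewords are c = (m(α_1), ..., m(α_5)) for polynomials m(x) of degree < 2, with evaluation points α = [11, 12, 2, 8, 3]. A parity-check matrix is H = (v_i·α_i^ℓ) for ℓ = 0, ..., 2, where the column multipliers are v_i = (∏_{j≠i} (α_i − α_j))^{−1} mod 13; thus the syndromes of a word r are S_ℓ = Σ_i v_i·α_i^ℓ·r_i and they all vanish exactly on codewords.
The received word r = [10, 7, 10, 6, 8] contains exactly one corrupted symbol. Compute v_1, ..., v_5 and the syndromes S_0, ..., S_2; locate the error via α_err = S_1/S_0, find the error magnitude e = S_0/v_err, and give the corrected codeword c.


S = (11, 9, 5), error at position 3, error magnitude e = 12, c = [10, 7, 11, 6, 8].

Step 1: column multipliers v_i = (∏_{j≠i}(α_i − α_j))^{−1} mod 13.
  i = 1 (α = 11): (11−12)(11−2)(11−8)(11−3) = (−1)·9·3·8 = −216 ≡ 5, so v_1 = 5^{−1} = 8 (mod 13).
  i = 2 (α = 12): (12−11)(12−2)(12−8)(12−3) = 1·10·4·9 = 360 ≡ 9, so v_2 = 9^{−1} = 3 (mod 13).
  i = 3 (α = 2): (2−11)(2−12)(2−8)(2−3) = (−9)·(−10)·(−6)·(−1) = 540 ≡ 7, so v_3 = 7^{−1} = 2 (mod 13).
  i = 4 (α = 8): (8−11)(8−12)(8−2)(8−3) = (−3)·(−4)·6·5 = 360 ≡ 9, so v_4 = 9^{−1} = 3 (mod 13).
  i = 5 (α = 3): (3−11)(3−12)(3−2)(3−8) = (−8)·(−9)·1·(−5) = −360 ≡ 4, so v_5 = 4^{−1} = 10 (mod 13).
  v = [8, 3, 2, 3, 10].
Step 2: syndromes of r = [10, 7, 10, 6, 8] (all sums mod 13).
  S_0 = Σ v_i r_i = 8·10 + 3·7 + 2·10 + 3·6 + 10·8 = 219 ≡ 11.
  S_1 = Σ v_i α_i r_i = 8·11·10 + 3·12·7 + 2·2·10 + 3·8·6 + 10·3·8 = 1556 ≡ 9.
  α_i^2 mod 13 = [4, 1, 4, 12, 9].
  S_2 = Σ v_i α_i^2 r_i = 8·4·10 + 3·1·7 + 2·4·10 + 3·12·6 + 10·9·8 = 1357 ≡ 5.
  S = (11, 9, 5) ≠ 0, so r is not a codeword (an error is present).
Step 3: locate the error. For a single error e at position i, S_ℓ = v_i·e·α_i^ℓ, so α_err = S_1/S_0.
  S_0^{−1} = 11^{−1} = 6 (mod 13), so α_err = 9·6 = 54 ≡ 2 = α_3. Error position i = 3.
  Consistency check: S_2/S_1 = 5·3 = 15 ≡ 2 = α_err ✓ (single-error assumption holds).
Step 4: error magnitude e = S_0/v_3 = S_0·∏_{j≠3}(α_3 − α_j) = 11·7 = 77 ≡ 12 (mod 13).
Step 5: correct position 3: c_3 = r_3 − e = 10 − 12 ≡ 11 (mod 13). Hence c = [10, 7, 11, 6, 8].
  Check: interpolating c through the α_i gives m(x) = 4 + 10·x (degree < 2) with m(α_i) = c_i for every i, so c is indeed a codeword.


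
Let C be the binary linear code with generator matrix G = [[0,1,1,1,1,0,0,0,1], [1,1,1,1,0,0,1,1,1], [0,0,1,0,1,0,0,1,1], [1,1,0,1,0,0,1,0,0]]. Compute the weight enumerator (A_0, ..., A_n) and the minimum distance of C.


Weight distribution: A_0 = 1, A_1 = 1, A_3 = 3, A_4 = 6, A_5 = 3, A_7 = 1, A_8 = 1. Minimum distance d = 1.

Enumerate all 2^4 = 16 messages m ∈ F_2^4.
For each, compute codeword c = mG in F_2^9, then tally its weight.
  m = 0000 → c = 000000000, weight = 0.
  m = 1000 → c = 011110001, weight = 5.
  m = 0100 → c = 111100111, weight = 7.
  m = 1100 → c = 100010110, weight = 4.
  m = 0010 → c = 001010011, weight = 4.
  m = 1010 → c = 010100010, weight = 3.
  m = 0110 → c = 110110100, weight = 5.
  m = 1110 → c = 101000101, weight = 4.
  m = 0001 → c = 110100100, weight = 4.
  m = 1001 → c = 101010101, weight = 5.
  m = 0101 → c = 001000011, weight = 3.
  m = 1101 → c = 010110010, weight = 4.
  m = 0011 → c = 111110111, weight = 8.
  m = 1011 → c = 100000110, weight = 3.
  m = 0111 → c = 000010000, weight = 1.
  m = 1111 → c = 011100001, weight = 4.
Tally weights:
  weight 0: 1 codewords.
  weight 1: 1 codewords.
  weight 3: 3 codewords.
  weight 4: 6 codewords.
  weight 5: 3 codewords.
  weight 7: 1 codewords.
  weight 8: 1 codewords.
Minimum distance d = smallest w > 0 with A_w > 0 = 1.
Sanity: Σ A_w = 16 = 2^4 = 16 ✓.


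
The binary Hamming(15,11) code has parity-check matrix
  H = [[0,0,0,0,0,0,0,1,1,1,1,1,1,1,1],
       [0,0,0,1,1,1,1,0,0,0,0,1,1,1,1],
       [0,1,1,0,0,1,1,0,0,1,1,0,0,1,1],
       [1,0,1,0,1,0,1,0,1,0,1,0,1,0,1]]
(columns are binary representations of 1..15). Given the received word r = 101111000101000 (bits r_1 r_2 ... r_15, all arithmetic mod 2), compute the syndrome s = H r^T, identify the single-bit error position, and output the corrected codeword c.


s = (0, 0, 1, 1)^T, error position = 3, corrected codeword c = 100111000101000

Compute s = H r^T mod 2 one row at a time:
  s_1 = 0 + 0 + 1 + 0 + 1 + 0 + 0 + 0 = 2 ≡ 0 (mod 2).
  s_2 = 1 + 1 + 1 + 0 + 1 + 0 + 0 + 0 = 4 ≡ 0 (mod 2).
  s_3 = 0 + 1 + 1 + 0 + 1 + 0 + 0 + 0 = 3 ≡ 1 (mod 2).
  s_4 = 1 + 1 + 1 + 0 + 0 + 0 + 0 + 0 = 3 ≡ 1 (mod 2).
s = (0, 0, 1, 1)^T — this equals column 3 of H (binary 0011), so error is at position 3.
Correct: flip bit 3 of r = 101111000101000 to get c = 100111000101000.


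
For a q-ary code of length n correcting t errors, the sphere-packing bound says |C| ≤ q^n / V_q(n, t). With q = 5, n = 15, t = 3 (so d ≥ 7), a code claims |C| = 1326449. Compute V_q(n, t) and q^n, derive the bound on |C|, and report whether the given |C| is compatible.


V_q(n, t) = 30861, q^n = 30517578125, Hamming bound = 988871, |C| = 1326449 > bound (violated).

Step 1: Compute V_q(n, t) = Σ_{j=0}^3 C(n, j) (q−1)^j.
  j = 0: C(15,0)·(4)^0 = 1·1 = 1.
  j = 1: C(15,1)·(4)^1 = 15·4 = 60.
  j = 2: C(15,2)·(4)^2 = 105·16 = 1680.
  j = 3: C(15,3)·(4)^3 = 455·64 = 29120.
  V_q(n, t) = 1 + 60 + 1680 + 29120 = 30861.
Step 2: q^n = 5^15 = 30517578125.
Step 3: Hamming bound ⌊q^n / V_q(n,t)⌋ = ⌊30517578125/30861⌋ = 988871.
Step 4: Compare |C| = 1326449 to 988871: violated.
The claimed |C| lies above the Hamming bound, so no 5-ary code of length 15 with d ≥ 7 can have 1326449 codewords.


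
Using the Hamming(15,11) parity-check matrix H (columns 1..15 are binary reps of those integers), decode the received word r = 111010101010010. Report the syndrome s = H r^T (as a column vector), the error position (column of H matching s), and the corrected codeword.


s = (1, 1, 1, 0)^T, error position = 14, corrected codeword c = 111010101010000

Compute s = H r^T mod 2 one row at a time:
  s_1 = 0 + 1 + 0 + 1 + 0 + 0 + 1 + 0 = 3 ≡ 1 (mod 2).
  s_2 = 0 + 1 + 0 + 1 + 0 + 0 + 1 + 0 = 3 ≡ 1 (mod 2).
  s_3 = 1 + 1 + 0 + 1 + 0 + 1 + 1 + 0 = 5 ≡ 1 (mod 2).
  s_4 = 1 + 1 + 1 + 1 + 1 + 1 + 0 + 0 = 6 ≡ 0 (mod 2).
s = (1, 1, 1, 0)^T — this equals column 14 of H (binary 1110), so error is at position 14.
Correct: flip bit 14 of r = 111010101010010 to get c = 111010101010000.


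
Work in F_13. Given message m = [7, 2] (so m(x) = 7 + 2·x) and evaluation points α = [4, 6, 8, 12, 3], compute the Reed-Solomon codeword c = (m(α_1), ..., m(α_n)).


c = [2, 6, 10, 5, 0]

Message polynomial: m(x) = 7 + 2·x (mod 13).
For each evaluation point α_i, compute m(α_i) mod 13:
  α_1 = 4: Horner steps 2 → 2, so m(4) = 2.
  α_2 = 6: Horner steps 2 → 6, so m(6) = 6.
  α_3 = 8: Horner steps 2 → 10, so m(8) = 10.
  α_4 = 12: Horner steps 2 → 5, so m(12) = 5.
  α_5 = 3: Horner steps 2 → 0, so m(3) = 0.
Codeword c = [2, 6, 10, 5, 0] ∈ F_13^5.


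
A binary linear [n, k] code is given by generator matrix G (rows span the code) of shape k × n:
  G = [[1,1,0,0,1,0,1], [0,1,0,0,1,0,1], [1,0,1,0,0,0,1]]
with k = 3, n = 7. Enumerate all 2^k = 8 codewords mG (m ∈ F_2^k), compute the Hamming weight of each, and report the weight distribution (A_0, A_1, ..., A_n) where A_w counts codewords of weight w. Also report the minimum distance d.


Weight distribution: A_0 = 1, A_1 = 1, A_2 = 1, A_3 = 3, A_4 = 2. Minimum distance d = 1.

Enumerate all 2^3 = 8 messages m ∈ F_2^3.
For each, compute codeword c = mG in F_2^7, then tally its weight.
  m = 000 → c = 0000000, weight = 0.
  m = 100 → c = 1100101, weight = 4.
  m = 010 → c = 0100101, weight = 3.
  m = 110 → c = 1000000, weight = 1.
  m = 001 → c = 1010001, weight = 3.
  m = 101 → c = 0110100, weight = 3.
  m = 011 → c = 1110100, weight = 4.
  m = 111 → c = 0010001, weight = 2.
Tally weights:
  weight 0: 1 codewords.
  weight 1: 1 codewords.
  weight 2: 1 codewords.
  weight 3: 3 codewords.
  weight 4: 2 codewords.
Minimum distance d = smallest w > 0 with A_w > 0 = 1.
Sanity: Σ A_w = 8 = 2^3 = 8 ✓.


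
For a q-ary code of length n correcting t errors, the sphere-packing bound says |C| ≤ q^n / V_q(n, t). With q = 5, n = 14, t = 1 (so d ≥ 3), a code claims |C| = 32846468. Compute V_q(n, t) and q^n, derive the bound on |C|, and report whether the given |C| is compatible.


V_q(n, t) = 57, q^n = 6103515625, Hamming bound = 107079221, |C| = 32846468 ≤ bound (satisfied).

Step 1: Compute V_q(n, t) = Σ_{j=0}^1 C(n, j) (q−1)^j.
  j = 0: C(14,0)·(4)^0 = 1·1 = 1.
  j = 1: C(14,1)·(4)^1 = 14·4 = 56.
  V_q(n, t) = 1 + 56 = 57.
Step 2: q^n = 5^14 = 6103515625.
Step 3: Hamming bound ⌊q^n / V_q(n,t)⌋ = ⌊6103515625/57⌋ = 107079221.
Step 4: Compare |C| = 32846468 to 107079221: satisfied.
The claimed |C| lies below the Hamming bound.


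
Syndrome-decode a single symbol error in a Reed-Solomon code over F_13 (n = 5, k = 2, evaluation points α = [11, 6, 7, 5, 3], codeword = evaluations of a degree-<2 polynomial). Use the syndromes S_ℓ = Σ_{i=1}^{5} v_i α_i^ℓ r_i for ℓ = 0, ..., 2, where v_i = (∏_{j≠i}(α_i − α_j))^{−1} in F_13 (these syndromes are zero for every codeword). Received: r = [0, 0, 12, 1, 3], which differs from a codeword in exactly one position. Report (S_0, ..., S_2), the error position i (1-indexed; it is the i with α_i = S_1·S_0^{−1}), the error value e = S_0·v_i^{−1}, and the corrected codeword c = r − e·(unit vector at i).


S = (4, 5, 3), error at position 1, error magnitude e = 5, c = [8, 0, 12, 1, 3].

Step 1: column multipliers v_i = (∏_{j≠i}(α_i − α_j))^{−1} mod 13.
  i = 1 (α = 11): (11−6)(11−7)(11−5)(11−3) = 5·4·6·8 = 960 ≡ 11, so v_1 = 11^{−1} = 6 (mod 13).
  i = 2 (α = 6): (6−11)(6−7)(6−5)(6−3) = (−5)·(−1)·1·3 = 15 ≡ 2, so v_2 = 2^{−1} = 7 (mod 13).
  i = 3 (α = 7): (7−11)(7−6)(7−5)(7−3) = (−4)·1·2·4 = −32 ≡ 7, so v_3 = 7^{−1} = 2 (mod 13).
  i = 4 (α = 5): (5−11)(5−6)(5−7)(5−3) = (−6)·(−1)·(−2)·2 = −24 ≡ 2, so v_4 = 2^{−1} = 7 (mod 13).
  i = 5 (α = 3): (3−11)(3−6)(3−7)(3−5) = (−8)·(−3)·(−4)·(−2) = 192 ≡ 10, so v_5 = 10^{−1} = 4 (mod 13).
  v = [6, 7, 2, 7, 4].
Step 2: syndromes of r = [0, 0, 12, 1, 3] (all sums mod 13).
  S_0 = Σ v_i r_i = 6·0 + 7·0 + 2·12 + 7·1 + 4·3 = 43 ≡ 4.
  S_1 = Σ v_i α_i r_i = 6·11·0 + 7·6·0 + 2·7·12 + 7·5·1 + 4·3·3 = 239 ≡ 5.
  α_i^2 mod 13 = [4, 10, 10, 12, 9].
  S_2 = Σ v_i α_i^2 r_i = 6·4·0 + 7·10·0 + 2·10·12 + 7·12·1 + 4·9·3 = 432 ≡ 3.
  S = (4, 5, 3) ≠ 0, so r is not a codeword (an error is present).
Step 3: locate the error. For a single error e at position i, S_ℓ = v_i·e·α_i^ℓ, so α_err = S_1/S_0.
  S_0^{−1} = 4^{−1} = 10 (mod 13), so α_err = 5·10 = 50 ≡ 11 = α_1. Error position i = 1.
  Consistency check: S_2/S_1 = 3·8 = 24 ≡ 11 = α_err ✓ (single-error assumption holds).
Step 4: error magnitude e = S_0/v_1 = S_0·∏_{j≠1}(α_1 − α_j) = 4·11 = 44 ≡ 5 (mod 13).
Step 5: correct position 1: c_1 = r_1 − e = 0 − 5 ≡ 8 (mod 13). Hence c = [8, 0, 12, 1, 3].
  Check: interpolating c through the α_i gives m(x) = 6 + 12·x (degree < 2) with m(α_i) = c_i for every i, so c is indeed a codeword.


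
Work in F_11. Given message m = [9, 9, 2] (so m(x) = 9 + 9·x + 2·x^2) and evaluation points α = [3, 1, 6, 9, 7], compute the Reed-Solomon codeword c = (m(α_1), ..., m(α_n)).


c = [10, 9, 3, 10, 5]

Message polynomial: m(x) = 9 + 9·x + 2·x^2 (mod 11).
For each evaluation point α_i, compute m(α_i) mod 11:
  α_1 = 3: Horner steps 2 → 4 → 10, so m(3) = 10.
  α_2 = 1: Horner steps 2 → 0 → 9, so m(1) = 9.
  α_3 = 6: Horner steps 2 → 10 → 3, so m(6) = 3.
  α_4 = 9: Horner steps 2 → 5 → 10, so m(9) = 10.
  α_5 = 7: Horner steps 2 → 1 → 5, so m(7) = 5.
Codeword c = [10, 9, 3, 10, 5] ∈ F_11^5.


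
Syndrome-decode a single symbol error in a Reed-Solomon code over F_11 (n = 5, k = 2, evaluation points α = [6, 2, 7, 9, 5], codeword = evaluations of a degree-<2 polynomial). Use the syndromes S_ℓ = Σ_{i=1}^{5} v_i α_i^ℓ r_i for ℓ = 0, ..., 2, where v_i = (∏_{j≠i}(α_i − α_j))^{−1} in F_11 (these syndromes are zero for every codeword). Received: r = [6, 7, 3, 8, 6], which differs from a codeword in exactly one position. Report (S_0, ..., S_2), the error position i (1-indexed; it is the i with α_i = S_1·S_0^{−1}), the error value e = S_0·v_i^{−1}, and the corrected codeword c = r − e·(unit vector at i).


S = (7, 2, 10), error at position 5, error magnitude e = 8, c = [6, 7, 3, 8, 9].

Step 1: column multipliers v_i = (∏_{j≠i}(α_i − α_j))^{−1} mod 11.
  i = 1 (α = 6): (6−2)(6−7)(6−9)(6−5) = 4·(−1)·(−3)·1 = 12 ≡ 1, so v_1 = 1^{−1} = 1 (mod 11).
  i = 2 (α = 2): (2−6)(2−7)(2−9)(2−5) = (−4)·(−5)·(−7)·(−3) = 420 ≡ 2, so v_2 = 2^{−1} = 6 (mod 11).
  i = 3 (α = 7): (7−6)(7−2)(7−9)(7−5) = 1·5·(−2)·2 = −20 ≡ 2, so v_3 = 2^{−1} = 6 (mod 11).
  i = 4 (α = 9): (9−6)(9−2)(9−7)(9−5) = 3·7·2·4 = 168 ≡ 3, so v_4 = 3^{−1} = 4 (mod 11).
  i = 5 (α = 5): (5−6)(5−2)(5−7)(5−9) = (−1)·3·(−2)·(−4) = −24 ≡ 9, so v_5 = 9^{−1} = 5 (mod 11).
  v = [1, 6, 6, 4, 5].
Step 2: syndromes of r = [6, 7, 3, 8, 6] (all sums mod 11).
  S_0 = Σ v_i r_i = 1·6 + 6·7 + 6·3 + 4·8 + 5·6 = 128 ≡ 7.
  S_1 = Σ v_i α_i r_i = 1·6·6 + 6·2·7 + 6·7·3 + 4·9·8 + 5·5·6 = 684 ≡ 2.
  α_i^2 mod 11 = [3, 4, 5, 4, 3].
  S_2 = Σ v_i α_i^2 r_i = 1·3·6 + 6·4·7 + 6·5·3 + 4·4·8 + 5·3·6 = 494 ≡ 10.
  S = (7, 2, 10) ≠ 0, so r is not a codeword (an error is present).
Step 3: locate the error. For a single error e at position i, S_ℓ = v_i·e·α_i^ℓ, so α_err = S_1/S_0.
  S_0^{−1} = 7^{−1} = 8 (mod 11), so α_err = 2·8 = 16 ≡ 5 = α_5. Error position i = 5.
  Consistency check: S_2/S_1 = 10·6 = 60 ≡ 5 = α_err ✓ (single-error assumption holds).
Step 4: error magnitude e = S_0/v_5 = S_0·∏_{j≠5}(α_5 − α_j) = 7·9 = 63 ≡ 8 (mod 11).
Step 5: correct position 5: c_5 = r_5 − e = 6 − 8 ≡ 9 (mod 11). Hence c = [6, 7, 3, 8, 9].
  Check: interpolating c through the α_i gives m(x) = 2 + 8·x (degree < 2) with m(α_i) = c_i for every i, so c is indeed a codeword.


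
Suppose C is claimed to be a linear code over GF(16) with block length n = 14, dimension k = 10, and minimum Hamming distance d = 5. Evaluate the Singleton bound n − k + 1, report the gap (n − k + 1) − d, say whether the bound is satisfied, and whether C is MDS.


Singleton RHS = n − k + 1 = 5, slack = 0, bound satisfied, MDS.

Singleton bound: d ≤ n − k + 1.
Here n = 14, k = 10, so n − k + 1 = 5.
Given d = 5, check d ≤ 5: YES.
Slack = (n − k + 1) − d = 0.
The code is MDS (slack = 0).
Description: the claimed parameters are [14, 10, 5]_16; such a code would be MDS (meets Singleton bound).


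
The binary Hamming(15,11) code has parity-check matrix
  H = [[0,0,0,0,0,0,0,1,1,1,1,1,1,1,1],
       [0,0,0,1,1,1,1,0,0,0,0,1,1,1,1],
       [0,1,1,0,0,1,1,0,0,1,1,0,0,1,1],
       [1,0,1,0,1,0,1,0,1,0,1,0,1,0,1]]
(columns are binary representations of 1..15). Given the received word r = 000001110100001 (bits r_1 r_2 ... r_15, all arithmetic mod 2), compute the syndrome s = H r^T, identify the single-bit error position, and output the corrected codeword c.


s = (1, 1, 0, 0)^T, error position = 12, corrected codeword c = 000001110101001

Compute s = H r^T mod 2 one row at a time:
  s_1 = 1 + 0 + 1 + 0 + 0 + 0 + 0 + 1 = 3 ≡ 1 (mod 2).
  s_2 = 0 + 0 + 1 + 1 + 0 + 0 + 0 + 1 = 3 ≡ 1 (mod 2).
  s_3 = 0 + 0 + 1 + 1 + 1 + 0 + 0 + 1 = 4 ≡ 0 (mod 2).
  s_4 = 0 + 0 + 0 + 1 + 0 + 0 + 0 + 1 = 2 ≡ 0 (mod 2).
s = (1, 1, 0, 0)^T — this equals column 12 of H (binary 1100), so error is at position 12.
Correct: flip bit 12 of r = 000001110100001 to get c = 000001110101001.


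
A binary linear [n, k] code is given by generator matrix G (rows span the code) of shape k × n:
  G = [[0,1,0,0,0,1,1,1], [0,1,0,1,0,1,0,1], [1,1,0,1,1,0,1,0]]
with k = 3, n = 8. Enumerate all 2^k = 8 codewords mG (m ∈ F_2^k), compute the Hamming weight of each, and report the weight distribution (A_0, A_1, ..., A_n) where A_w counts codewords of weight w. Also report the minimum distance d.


Weight distribution: A_0 = 1, A_2 = 1, A_3 = 1, A_4 = 2, A_5 = 3. Minimum distance d = 2.

Enumerate all 2^3 = 8 messages m ∈ F_2^3.
For each, compute codeword c = mG in F_2^8, then tally its weight.
  m = 000 → c = 00000000, weight = 0.
  m = 100 → c = 01000111, weight = 4.
  m = 010 → c = 01010101, weight = 4.
  m = 110 → c = 00010010, weight = 2.
  m = 001 → c = 11011010, weight = 5.
  m = 101 → c = 10011101, weight = 5.
  m = 011 → c = 10001111, weight = 5.
  m = 111 → c = 11001000, weight = 3.
Tally weights:
  weight 0: 1 codewords.
  weight 2: 1 codewords.
  weight 3: 1 codewords.
  weight 4: 2 codewords.
  weight 5: 3 codewords.
Minimum distance d = smallest w > 0 with A_w > 0 = 2.
Sanity: Σ A_w = 8 = 2^3 = 8 ✓.


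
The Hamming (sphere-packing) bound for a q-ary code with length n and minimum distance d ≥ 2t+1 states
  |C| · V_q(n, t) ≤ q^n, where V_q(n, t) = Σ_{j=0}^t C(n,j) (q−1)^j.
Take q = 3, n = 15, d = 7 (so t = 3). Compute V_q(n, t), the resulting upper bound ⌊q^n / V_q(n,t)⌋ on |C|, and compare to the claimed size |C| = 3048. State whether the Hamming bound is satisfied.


V_q(n, t) = 4091, q^n = 14348907, Hamming bound = 3507, |C| = 3048 ≤ bound (satisfied).

Step 1: Compute V_q(n, t) = Σ_{j=0}^3 C(n, j) (q−1)^j.
  j = 0: C(15,0)·(2)^0 = 1·1 = 1.
  j = 1: C(15,1)·(2)^1 = 15·2 = 30.
  j = 2: C(15,2)·(2)^2 = 105·4 = 420.
  j = 3: C(15,3)·(2)^3 = 455·8 = 3640.
  V_q(n, t) = 1 + 30 + 420 + 3640 = 4091.
Step 2: q^n = 3^15 = 14348907.
Step 3: Hamming bound ⌊q^n / V_q(n,t)⌋ = ⌊14348907/4091⌋ = 3507.
Step 4: Compare |C| = 3048 to 3507: satisfied.
The claimed |C| lies below the Hamming bound.


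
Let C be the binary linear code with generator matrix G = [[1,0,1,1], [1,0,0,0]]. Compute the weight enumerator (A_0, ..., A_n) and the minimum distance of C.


Weight distribution: A_0 = 1, A_1 = 1, A_2 = 1, A_3 = 1. Minimum distance d = 1.

Enumerate all 2^2 = 4 messages m ∈ F_2^2.
For each, compute codeword c = mG in F_2^4, then tally its weight.
  m = 00 → c = 0000, weight = 0.
  m = 10 → c = 1011, weight = 3.
  m = 01 → c = 1000, weight = 1.
  m = 11 → c = 0011, weight = 2.
Tally weights:
  weight 0: 1 codewords.
  weight 1: 1 codewords.
  weight 2: 1 codewords.
  weight 3: 1 codewords.
Minimum distance d = smallest w > 0 with A_w > 0 = 1.
Sanity: Σ A_w = 4 = 2^2 = 4 ✓.


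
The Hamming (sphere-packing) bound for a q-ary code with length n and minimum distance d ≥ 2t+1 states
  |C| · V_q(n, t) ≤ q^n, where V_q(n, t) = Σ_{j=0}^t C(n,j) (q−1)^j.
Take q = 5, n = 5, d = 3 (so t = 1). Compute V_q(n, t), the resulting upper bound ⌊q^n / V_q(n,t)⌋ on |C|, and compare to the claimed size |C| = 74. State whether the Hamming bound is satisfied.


V_q(n, t) = 21, q^n = 3125, Hamming bound = 148, |C| = 74 ≤ bound (satisfied).

Step 1: Compute V_q(n, t) = Σ_{j=0}^1 C(n, j) (q−1)^j.
  j = 0: C(5,0)·(4)^0 = 1·1 = 1.
  j = 1: C(5,1)·(4)^1 = 5·4 = 20.
  V_q(n, t) = 1 + 20 = 21.
Step 2: q^n = 5^5 = 3125.
Step 3: Hamming bound ⌊q^n / V_q(n,t)⌋ = ⌊3125/21⌋ = 148.
Step 4: Compare |C| = 74 to 148: satisfied.
The claimed |C| lies below the Hamming bound.


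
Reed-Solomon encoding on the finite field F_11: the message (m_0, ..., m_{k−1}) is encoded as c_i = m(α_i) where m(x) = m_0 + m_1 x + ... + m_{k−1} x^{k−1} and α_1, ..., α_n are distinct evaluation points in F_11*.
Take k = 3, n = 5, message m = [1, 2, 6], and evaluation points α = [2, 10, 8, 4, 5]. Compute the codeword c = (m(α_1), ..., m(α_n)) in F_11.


c = [7, 5, 5, 6, 7]

Message polynomial: m(x) = 1 + 2·x + 6·x^2 (mod 11).
For each evaluation point α_i, compute m(α_i) mod 11:
  α_1 = 2: Horner steps 6 → 3 → 7, so m(2) = 7.
  α_2 = 10: Horner steps 6 → 7 → 5, so m(10) = 5.
  α_3 = 8: Horner steps 6 → 6 → 5, so m(8) = 5.
  α_4 = 4: Horner steps 6 → 4 → 6, so m(4) = 6.
  α_5 = 5: Horner steps 6 → 10 → 7, so m(5) = 7.
Codeword c = [7, 5, 5, 6, 7] ∈ F_11^5.


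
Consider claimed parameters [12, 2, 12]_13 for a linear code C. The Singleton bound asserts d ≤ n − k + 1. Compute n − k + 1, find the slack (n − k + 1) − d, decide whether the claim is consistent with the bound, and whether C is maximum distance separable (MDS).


Singleton RHS = n − k + 1 = 11, slack = -1, bound violated (no such code; not MDS).

Singleton bound: d ≤ n − k + 1.
Here n = 12, k = 2, so n − k + 1 = 11.
Given d = 12, check d ≤ 11: NO.
Slack = (n − k + 1) − d = -1.
The slack is negative: d = 12 exceeds n − k + 1 = 11 by 1, so the Singleton bound is violated and no linear [12, 2, 12]_13 code can exist. In particular it is not MDS (MDS requires d = n − k + 1 exactly).
Description: the claimed parameters are [12, 2, 12]_13; such a code would be impossible (violates the Singleton bound).


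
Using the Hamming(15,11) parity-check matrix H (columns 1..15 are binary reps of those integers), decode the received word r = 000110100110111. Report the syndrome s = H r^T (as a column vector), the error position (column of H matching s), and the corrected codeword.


s = (1, 0, 1, 1)^T, error position = 11, corrected codeword c = 000110100100111

Compute s = H r^T mod 2 one row at a time:
  s_1 = 0 + 0 + 1 + 1 + 0 + 1 + 1 + 1 = 5 ≡ 1 (mod 2).
  s_2 = 1 + 1 + 0 + 1 + 0 + 1 + 1 + 1 = 6 ≡ 0 (mod 2).
  s_3 = 0 + 0 + 0 + 1 + 1 + 1 + 1 + 1 = 5 ≡ 1 (mod 2).
  s_4 = 0 + 0 + 1 + 1 + 0 + 1 + 1 + 1 = 5 ≡ 1 (mod 2).
s = (1, 0, 1, 1)^T — this equals column 11 of H (binary 1011), so error is at position 11.
Correct: flip bit 11 of r = 000110100110111 to get c = 000110100100111.


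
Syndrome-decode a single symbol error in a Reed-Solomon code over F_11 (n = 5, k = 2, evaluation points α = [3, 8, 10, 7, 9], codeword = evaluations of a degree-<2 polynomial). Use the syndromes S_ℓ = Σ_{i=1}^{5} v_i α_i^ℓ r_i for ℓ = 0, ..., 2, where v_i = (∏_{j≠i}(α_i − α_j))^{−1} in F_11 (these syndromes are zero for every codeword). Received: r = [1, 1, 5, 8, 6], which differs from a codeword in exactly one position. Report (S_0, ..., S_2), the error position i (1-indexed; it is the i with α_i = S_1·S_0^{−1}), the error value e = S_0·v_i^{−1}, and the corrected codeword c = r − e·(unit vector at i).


S = (6, 4, 10), error at position 2, error magnitude e = 5, c = [1, 7, 5, 8, 6].

Step 1: column multipliers v_i = (∏_{j≠i}(α_i − α_j))^{−1} mod 11.
  i = 1 (α = 3): (3−8)(3−10)(3−7)(3−9) = (−5)·(−7)·(−4)·(−6) = 840 ≡ 4, so v_1 = 4^{−1} = 3 (mod 11).
  i = 2 (α = 8): (8−3)(8−10)(8−7)(8−9) = 5·(−2)·1·(−1) = 10 ≡ 10, so v_2 = 10^{−1} = 10 (mod 11).
  i = 3 (α = 10): (10−3)(10−8)(10−7)(10−9) = 7·2·3·1 = 42 ≡ 9, so v_3 = 9^{−1} = 5 (mod 11).
  i = 4 (α = 7): (7−3)(7−8)(7−10)(7−9) = 4·(−1)·(−3)·(−2) = −24 ≡ 9, so v_4 = 9^{−1} = 5 (mod 11).
  i = 5 (α = 9): (9−3)(9−8)(9−10)(9−7) = 6·1·(−1)·2 = −12 ≡ 10, so v_5 = 10^{−1} = 10 (mod 11).
  v = [3, 10, 5, 5, 10].
Step 2: syndromes of r = [1, 1, 5, 8, 6] (all sums mod 11).
  S_0 = Σ v_i r_i = 3·1 + 10·1 + 5·5 + 5·8 + 10·6 = 138 ≡ 6.
  S_1 = Σ v_i α_i r_i = 3·3·1 + 10·8·1 + 5·10·5 + 5·7·8 + 10·9·6 = 1159 ≡ 4.
  α_i^2 mod 11 = [9, 9, 1, 5, 4].
  S_2 = Σ v_i α_i^2 r_i = 3·9·1 + 10·9·1 + 5·1·5 + 5·5·8 + 10·4·6 = 582 ≡ 10.
  S = (6, 4, 10) ≠ 0, so r is not a codeword (an error is present).
Step 3: locate the error. For a single error e at position i, S_ℓ = v_i·e·α_i^ℓ, so α_err = S_1/S_0.
  S_0^{−1} = 6^{−1} = 2 (mod 11), so α_err = 4·2 = 8 ≡ 8 = α_2. Error position i = 2.
  Consistency check: S_2/S_1 = 10·3 = 30 ≡ 8 = α_err ✓ (single-error assumption holds).
Step 4: error magnitude e = S_0/v_2 = S_0·∏_{j≠2}(α_2 − α_j) = 6·10 = 60 ≡ 5 (mod 11).
Step 5: correct position 2: c_2 = r_2 − e = 1 − 5 ≡ 7 (mod 11). Hence c = [1, 7, 5, 8, 6].
  Check: interpolating c through the α_i gives m(x) = 4 + 10·x (degree < 2) with m(α_i) = c_i for every i, so c is indeed a codeword.


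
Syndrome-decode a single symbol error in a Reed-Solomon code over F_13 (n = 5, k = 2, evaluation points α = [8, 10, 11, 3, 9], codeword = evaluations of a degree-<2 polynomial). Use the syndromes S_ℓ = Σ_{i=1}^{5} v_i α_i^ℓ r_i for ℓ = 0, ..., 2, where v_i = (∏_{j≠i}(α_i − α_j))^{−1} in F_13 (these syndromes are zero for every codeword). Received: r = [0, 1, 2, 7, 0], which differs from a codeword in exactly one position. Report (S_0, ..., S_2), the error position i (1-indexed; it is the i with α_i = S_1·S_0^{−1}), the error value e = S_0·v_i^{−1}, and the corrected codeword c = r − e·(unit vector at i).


S = (3, 11, 10), error at position 1, error magnitude e = 1, c = [12, 1, 2, 7, 0].

Step 1: column multipliers v_i = (∏_{j≠i}(α_i − α_j))^{−1} mod 13.
  i = 1 (α = 8): (8−10)(8−11)(8−3)(8−9) = (−2)·(−3)·5·(−1) = −30 ≡ 9, so v_1 = 9^{−1} = 3 (mod 13).
  i = 2 (α = 10): (10−8)(10−11)(10−3)(10−9) = 2·(−1)·7·1 = −14 ≡ 12, so v_2 = 12^{−1} = 12 (mod 13).
  i = 3 (α = 11): (11−8)(11−10)(11−3)(11−9) = 3·1·8·2 = 48 ≡ 9, so v_3 = 9^{−1} = 3 (mod 13).
  i = 4 (α = 3): (3−8)(3−10)(3−11)(3−9) = (−5)·(−7)·(−8)·(−6) = 1680 ≡ 3, so v_4 = 3^{−1} = 9 (mod 13).
  i = 5 (α = 9): (9−8)(9−10)(9−11)(9−3) = 1·(−1)·(−2)·6 = 12 ≡ 12, so v_5 = 12^{−1} = 12 (mod 13).
  v = [3, 12, 3, 9, 12].
Step 2: syndromes of r = [0, 1, 2, 7, 0] (all sums mod 13).
  S_0 = Σ v_i r_i = 3·0 + 12·1 + 3·2 + 9·7 + 12·0 = 81 ≡ 3.
  S_1 = Σ v_i α_i r_i = 3·8·0 + 12·10·1 + 3·11·2 + 9·3·7 + 12·9·0 = 375 ≡ 11.
  α_i^2 mod 13 = [12, 9, 4, 9, 3].
  S_2 = Σ v_i α_i^2 r_i = 3·12·0 + 12·9·1 + 3·4·2 + 9·9·7 + 12·3·0 = 699 ≡ 10.
  S = (3, 11, 10) ≠ 0, so r is not a codeword (an error is present).
Step 3: locate the error. For a single error e at position i, S_ℓ = v_i·e·α_i^ℓ, so α_err = S_1/S_0.
  S_0^{−1} = 3^{−1} = 9 (mod 13), so α_err = 11·9 = 99 ≡ 8 = α_1. Error position i = 1.
  Consistency check: S_2/S_1 = 10·6 = 60 ≡ 8 = α_err ✓ (single-error assumption holds).
Step 4: error magnitude e = S_0/v_1 = S_0·∏_{j≠1}(α_1 − α_j) = 3·9 = 27 ≡ 1 (mod 13).
Step 5: correct position 1: c_1 = r_1 − e = 0 − 1 ≡ 12 (mod 13). Hence c = [12, 1, 2, 7, 0].
  Check: interpolating c through the α_i gives m(x) = 4 + 1·x (degree < 2) with m(α_i) = c_i for every i, so c is indeed a codeword.


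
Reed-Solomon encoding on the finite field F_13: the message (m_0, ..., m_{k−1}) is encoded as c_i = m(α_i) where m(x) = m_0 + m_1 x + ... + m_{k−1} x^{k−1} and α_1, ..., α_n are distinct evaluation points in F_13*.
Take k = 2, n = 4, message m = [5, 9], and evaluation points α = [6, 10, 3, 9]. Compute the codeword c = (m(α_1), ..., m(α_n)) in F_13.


c = [7, 4, 6, 8]

Message polynomial: m(x) = 5 + 9·x (mod 13).
For each evaluation point α_i, compute m(α_i) mod 13:
  α_1 = 6: Horner steps 9 → 7, so m(6) = 7.
  α_2 = 10: Horner steps 9 → 4, so m(10) = 4.
  α_3 = 3: Horner steps 9 → 6, so m(3) = 6.
  α_4 = 9: Horner steps 9 → 8, so m(9) = 8.
Codeword c = [7, 4, 6, 8] ∈ F_13^4.


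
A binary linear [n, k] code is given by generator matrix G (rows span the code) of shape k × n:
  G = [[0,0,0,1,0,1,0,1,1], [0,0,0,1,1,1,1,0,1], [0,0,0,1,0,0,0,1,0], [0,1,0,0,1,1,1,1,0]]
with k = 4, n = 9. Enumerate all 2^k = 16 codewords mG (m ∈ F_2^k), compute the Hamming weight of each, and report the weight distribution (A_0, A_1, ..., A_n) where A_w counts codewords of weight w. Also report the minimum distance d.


Weight distribution: A_0 = 1, A_2 = 4, A_3 = 2, A_4 = 3, A_5 = 6. Minimum distance d = 2.

Enumerate all 2^4 = 16 messages m ∈ F_2^4.
For each, compute codeword c = mG in F_2^9, then tally its weight.
  m = 0000 → c = 000000000, weight = 0.
  m = 1000 → c = 000101011, weight = 4.
  m = 0100 → c = 000111101, weight = 5.
  m = 1100 → c = 000010110, weight = 3.
  m = 0010 → c = 000100010, weight = 2.
  m = 1010 → c = 000001001, weight = 2.
  m = 0110 → c = 000011111, weight = 5.
  m = 1110 → c = 000110100, weight = 3.
  m = 0001 → c = 010011110, weight = 5.
  m = 1001 → c = 010110101, weight = 5.
  m = 0101 → c = 010100011, weight = 4.
  m = 1101 → c = 010001000, weight = 2.
  m = 0011 → c = 010111100, weight = 5.
  m = 1011 → c = 010010111, weight = 5.
  m = 0111 → c = 010000001, weight = 2.
  m = 1111 → c = 010101010, weight = 4.
Tally weights:
  weight 0: 1 codewords.
  weight 2: 4 codewords.
  weight 3: 2 codewords.
  weight 4: 3 codewords.
  weight 5: 6 codewords.
Minimum distance d = smallest w > 0 with A_w > 0 = 2.
Sanity: Σ A_w = 16 = 2^4 = 16 ✓.


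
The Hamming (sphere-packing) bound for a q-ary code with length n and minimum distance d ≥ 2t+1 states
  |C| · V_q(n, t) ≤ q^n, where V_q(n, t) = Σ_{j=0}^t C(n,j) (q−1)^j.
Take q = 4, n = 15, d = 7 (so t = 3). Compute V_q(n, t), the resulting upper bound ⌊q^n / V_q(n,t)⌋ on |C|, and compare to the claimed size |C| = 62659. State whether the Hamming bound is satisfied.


V_q(n, t) = 13276, q^n = 1073741824, Hamming bound = 80878, |C| = 62659 ≤ bound (satisfied).

Step 1: Compute V_q(n, t) = Σ_{j=0}^3 C(n, j) (q−1)^j.
  j = 0: C(15,0)·(3)^0 = 1·1 = 1.
  j = 1: C(15,1)·(3)^1 = 15·3 = 45.
  j = 2: C(15,2)·(3)^2 = 105·9 = 945.
  j = 3: C(15,3)·(3)^3 = 455·27 = 12285.
  V_q(n, t) = 1 + 45 + 945 + 12285 = 13276.
Step 2: q^n = 4^15 = 1073741824.
Step 3: Hamming bound ⌊q^n / V_q(n,t)⌋ = ⌊1073741824/13276⌋ = 80878.
Step 4: Compare |C| = 62659 to 80878: satisfied.
The claimed |C| lies below the Hamming bound.


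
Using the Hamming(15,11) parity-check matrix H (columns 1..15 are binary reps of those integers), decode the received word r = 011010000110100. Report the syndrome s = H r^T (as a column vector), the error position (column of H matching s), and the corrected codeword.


s = (1, 0, 0, 0)^T, error position = 8, corrected codeword c = 011010010110100

Compute s = H r^T mod 2 one row at a time:
  s_1 = 0 + 0 + 1 + 1 + 0 + 1 + 0 + 0 = 3 ≡ 1 (mod 2).
  s_2 = 0 + 1 + 0 + 0 + 0 + 1 + 0 + 0 = 2 ≡ 0 (mod 2).
  s_3 = 1 + 1 + 0 + 0 + 1 + 1 + 0 + 0 = 4 ≡ 0 (mod 2).
  s_4 = 0 + 1 + 1 + 0 + 0 + 1 + 1 + 0 = 4 ≡ 0 (mod 2).
s = (1, 0, 0, 0)^T — this equals column 8 of H (binary 1000), so error is at position 8.
Correct: flip bit 8 of r = 011010000110100 to get c = 011010010110100.


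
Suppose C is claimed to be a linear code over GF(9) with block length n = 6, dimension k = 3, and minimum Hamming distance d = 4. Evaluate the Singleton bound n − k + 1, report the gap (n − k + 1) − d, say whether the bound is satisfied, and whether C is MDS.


Singleton RHS = n − k + 1 = 4, slack = 0, bound satisfied, MDS.

Singleton bound: d ≤ n − k + 1.
Here n = 6, k = 3, so n − k + 1 = 4.
Given d = 4, check d ≤ 4: YES.
Slack = (n − k + 1) − d = 0.
The code is MDS (slack = 0).
Description: the claimed parameters are [6, 3, 4]_9; such a code would be MDS (meets Singleton bound).
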